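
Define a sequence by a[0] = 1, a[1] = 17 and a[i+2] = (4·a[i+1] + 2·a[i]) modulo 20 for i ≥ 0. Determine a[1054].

We have a[0] = 1,  a[1] = 17,  a[2] = 10,  a[3] = 14,  a[4] = 16,  a[5] = 12,  a[6] = 0,  a[7] = 4,  a[8] = 16,  a[9] = 12.
Since (a[8], a[9]) = (a[4], a[5]) = (16, 12) (two consecutive terms determine the rest), the sequence is eventually periodic: after a pre-period of length 4 it cycles with period 4.
For i ≥ 4, a[i] depends only on (i - 4) mod 4. (1054 - 4) mod 4 = 2, so a[1054] = a[6] = 0.

0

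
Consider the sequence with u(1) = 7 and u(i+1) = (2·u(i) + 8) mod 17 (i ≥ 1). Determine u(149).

11

Computing terms: u(1) = 7,  u(2) = 5,  u(3) = 1,  u(4) = 10,  u(5) = 11,  u(6) = 13,  u(7) = 0,  u(8) = 8,  u(9) = 7.
Since u(9) = u(1) = 7, the sequence is periodic with period 8.
(149 - 1) mod 8 = 4, so u(149) = u(5) = 11.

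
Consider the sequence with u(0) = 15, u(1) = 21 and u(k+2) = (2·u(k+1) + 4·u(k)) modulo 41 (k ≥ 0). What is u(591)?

u(0) = 15,  u(1) = 21,  u(2) = 20,  u(3) = 1,  u(4) = 0,  u(5) = 4,  u(6) = 8,  u(7) = 32,  u(8) = 14,  u(9) = 33,  u(10) = 40,  u(11) = 7,  u(12) = 10,  u(13) = 7,  u(14) = 13,  u(15) = 13,  u(16) = 37,  u(17) = 3,  u(18) = 31,  u(19) = 33,  u(20) = 26,  u(21) = 20,  u(22) = 21,  u(23) = 40,  u(24) = 0,  u(25) = 37,  u(26) = 33,  u(27) = 9,  u(28) = 27,  u(29) = 8,  u(30) = 1,  u(31) = 34,  u(32) = 31,  u(33) = 34,  u(34) = 28,  u(35) = 28,  u(36) = 4,  u(37) = 38,  u(38) = 10,  u(39) = 8,  u(40) = 15,  u(41) = 21.
The sequence repeats with period 40.
(591 - 0) mod 40 = 31, so u(591) = u(31) = 34.

34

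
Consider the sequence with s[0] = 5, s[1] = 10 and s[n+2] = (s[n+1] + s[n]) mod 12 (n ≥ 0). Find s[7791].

Listing terms: s[0] = 5, s[1] = 10, s[2] = 3, s[3] = 1, s[4] = 4, s[5] = 5, s[6] = 9, s[7] = 2, s[8] = 11, s[9] = 1, s[10] = 0, s[11] = 1, s[12] = 1, s[13] = 2, s[14] = 3, s[15] = 5, s[16] = 8, s[17] = 1, s[18] = 9, s[19] = 10, s[20] = 7, s[21] = 5, s[22] = 0, s[23] = 5, s[24] = 5, s[25] = 10.
The sequence repeats with period 24.
So s[7791] = s[0 + ((7791-0) mod 24)] = s[15] = 5.

5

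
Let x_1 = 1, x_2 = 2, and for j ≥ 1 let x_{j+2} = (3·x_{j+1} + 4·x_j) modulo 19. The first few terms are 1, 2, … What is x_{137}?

Computing terms: x_1 = 1, x_2 = 2, x_3 = 10, x_4 = 0, x_5 = 2, x_6 = 6, x_7 = 7, x_8 = 7, x_9 = 11, x_{10} = 4, x_{11} = 18, x_{12} = 13, x_{13} = 16, x_{14} = 5, x_{15} = 3, x_{16} = 10, x_{17} = 4, x_{18} = 14, x_{19} = 1, x_{20} = 2.
Since (x_{19}, x_{20}) = (x_1, x_2) = (1, 2) (two consecutive terms determine the rest), the sequence is periodic with period 18.
So x_{137} = x_{1 + ((137-1) mod 18)} = x_{11} = 18.

18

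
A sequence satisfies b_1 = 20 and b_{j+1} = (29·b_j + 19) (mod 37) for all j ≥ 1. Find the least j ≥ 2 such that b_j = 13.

b_1 = 20, b_2 = 7, b_3 = 0, b_4 = 19, b_5 = 15, b_6 = 10, b_7 = 13, b_8 = 26, b_9 = 33, b_{10} = 14, b_{11} = 18, b_{12} = 23, b_{13} = 20.
Since b_{13} = b_1 = 20, the sequence is periodic with period 12.
The value 13 first appears (with j ≥ 2) at b_7.

7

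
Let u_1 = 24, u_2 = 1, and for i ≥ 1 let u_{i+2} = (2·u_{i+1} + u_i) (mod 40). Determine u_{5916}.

13

Listing terms: u_1 = 24,  u_2 = 1,  u_3 = 26,  u_4 = 13,  u_5 = 12,  u_6 = 37,  u_7 = 6,  u_8 = 9,  u_9 = 24,  u_{10} = 17,  u_{11} = 18,  u_{12} = 13,  u_{13} = 4,  u_{14} = 21,  u_{15} = 6,  u_{16} = 33,  u_{17} = 32,  u_{18} = 17,  u_{19} = 26,  u_{20} = 29,  u_{21} = 4,  u_{22} = 37,  u_{23} = 38,  u_{24} = 33,  u_{25} = 24,  u_{26} = 1.
The sequence repeats with period 24.
So u_{5916} = u_{1 + ((5916-1) mod 24)} = u_{12} = 13.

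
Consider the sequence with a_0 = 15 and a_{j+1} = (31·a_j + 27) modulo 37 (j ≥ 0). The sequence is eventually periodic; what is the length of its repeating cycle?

Listing terms: a_0 = 15,  a_1 = 11,  a_2 = 35,  a_3 = 2,  a_4 = 15.
Since a_4 = a_0 = 15, the sequence is periodic with period 4.

4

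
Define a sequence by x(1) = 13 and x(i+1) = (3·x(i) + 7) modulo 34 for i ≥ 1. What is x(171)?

1

x(1) = 13,  x(2) = 12,  x(3) = 9,  x(4) = 0,  x(5) = 7,  x(6) = 28,  x(7) = 23,  x(8) = 8,  x(9) = 31,  x(10) = 32,  x(11) = 1,  x(12) = 10,  x(13) = 3,  x(14) = 16,  x(15) = 21,  x(16) = 2,  x(17) = 13.
Since x(17) = x(1) = 13, the sequence is periodic with period 16.
(171 - 1) mod 16 = 10, so x(171) = x(11) = 1.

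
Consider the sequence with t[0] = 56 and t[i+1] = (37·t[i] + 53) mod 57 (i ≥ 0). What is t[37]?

16

Computing terms: t[0] = 56, t[1] = 16, t[2] = 18, t[3] = 35, t[4] = 37, t[5] = 54, t[6] = 56.
Since t[6] = t[0] = 56, the sequence is periodic with period 6.
(37 - 0) mod 6 = 1, so t[37] = t[1] = 16.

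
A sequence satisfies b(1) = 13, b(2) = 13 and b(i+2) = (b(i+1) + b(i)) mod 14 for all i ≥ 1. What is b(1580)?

We have b(1) = 13, b(2) = 13, b(3) = 12, b(4) = 11, b(5) = 9, b(6) = 6, b(7) = 1, b(8) = 7, b(9) = 8, b(10) = 1, b(11) = 9, b(12) = 10, b(13) = 5, b(14) = 1, b(15) = 6, b(16) = 7, b(17) = 13, b(18) = 6, b(19) = 5, b(20) = 11, b(21) = 2, b(22) = 13, b(23) = 1, b(24) = 0, b(25) = 1, b(26) = 1, b(27) = 2, b(28) = 3, b(29) = 5, b(30) = 8, b(31) = 13, b(32) = 7, b(33) = 6, b(34) = 13, b(35) = 5, b(36) = 4, b(37) = 9, b(38) = 13, b(39) = 8, b(40) = 7, b(41) = 1, b(42) = 8, b(43) = 9, b(44) = 3, b(45) = 12, b(46) = 1, b(47) = 13, b(48) = 0, b(49) = 13, b(50) = 13.
The sequence repeats with period 48.
So b(1580) = b(1 + ((1580-1) mod 48)) = b(44) = 3.

3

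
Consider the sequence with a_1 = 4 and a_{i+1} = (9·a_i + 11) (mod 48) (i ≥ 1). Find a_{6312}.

41

We have a_1 = 4, a_2 = 47, a_3 = 2, a_4 = 29, a_5 = 32, a_6 = 11, a_7 = 14, a_8 = 41, a_9 = 44, a_{10} = 23, a_{11} = 26, a_{12} = 5, a_{13} = 8, a_{14} = 35, a_{15} = 38, a_{16} = 17, a_{17} = 20, a_{18} = 47.
Since a_{18} = a_2 = 47, the sequence is eventually periodic: after a pre-period of length 1 it cycles with period 16.
For i ≥ 2, a_i depends only on (i - 2) mod 16. (6312 - 2) mod 16 = 6, so a_{6312} = a_8 = 41.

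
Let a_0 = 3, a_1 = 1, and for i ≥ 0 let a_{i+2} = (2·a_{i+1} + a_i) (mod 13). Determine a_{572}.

0

Listing terms: a_0 = 3, a_1 = 1, a_2 = 5, a_3 = 11, a_4 = 1, a_5 = 0, a_6 = 1, a_7 = 2, a_8 = 5, a_9 = 12, a_{10} = 3, a_{11} = 5, a_{12} = 0, a_{13} = 5, a_{14} = 10, a_{15} = 12, a_{16} = 8, a_{17} = 2, a_{18} = 12, a_{19} = 0, a_{20} = 12, a_{21} = 11, a_{22} = 8, a_{23} = 1, a_{24} = 10, a_{25} = 8, a_{26} = 0, a_{27} = 8, a_{28} = 3, a_{29} = 1.
Since (a_{28}, a_{29}) = (a_0, a_1) = (3, 1) (two consecutive terms determine the rest), the sequence is periodic with period 28.
So a_{572} = a_{0 + ((572-0) mod 28)} = a_{12} = 0.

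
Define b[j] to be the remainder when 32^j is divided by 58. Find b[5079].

44

We have b[0] = 1,  b[1] = 32,  b[2] = 38,  b[3] = 56,  b[4] = 52,  b[5] = 40,  b[6] = 4,  b[7] = 12,  b[8] = 36,  b[9] = 50,  b[10] = 34,  b[11] = 44,  b[12] = 16,  b[13] = 48,  b[14] = 28,  b[15] = 26,  b[16] = 20,  b[17] = 2,  b[18] = 6,  b[19] = 18,  b[20] = 54,  b[21] = 46,  b[22] = 22,  b[23] = 8,  b[24] = 24,  b[25] = 14,  b[26] = 42,  b[27] = 10,  b[28] = 30,  b[29] = 32.
Since b[29] = b[1] = 32, the sequence is eventually periodic: after a pre-period of length 1 it cycles with period 28.
For j ≥ 1, b[j] depends only on (j - 1) mod 28. (5079 - 1) mod 28 = 10, so b[5079] = b[11] = 44.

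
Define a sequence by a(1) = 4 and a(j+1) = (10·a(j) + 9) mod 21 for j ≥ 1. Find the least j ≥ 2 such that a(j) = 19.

5

Computing terms: a(1) = 4; a(2) = 7; a(3) = 16; a(4) = 1; a(5) = 19; a(6) = 10; a(7) = 4.
The sequence repeats with period 6.
The value 19 first appears (with j ≥ 2) at a(5).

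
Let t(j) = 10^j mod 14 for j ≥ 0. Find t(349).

t(0) = 1,  t(1) = 10,  t(2) = 2,  t(3) = 6,  t(4) = 4,  t(5) = 12,  t(6) = 8,  t(7) = 10.
Since t(7) = t(1) = 10, the sequence is eventually periodic: after a pre-period of length 1 it cycles with period 6.
For j ≥ 1, t(j) depends only on (j - 1) mod 6. (349 - 1) mod 6 = 0, so t(349) = t(1) = 10.

10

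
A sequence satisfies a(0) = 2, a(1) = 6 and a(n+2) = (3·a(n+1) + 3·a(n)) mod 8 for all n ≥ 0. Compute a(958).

Computing terms: a(0) = 2,  a(1) = 6,  a(2) = 0,  a(3) = 2,  a(4) = 6.
The sequence repeats with period 3.
(958 - 0) mod 3 = 1, so a(958) = a(1) = 6.

6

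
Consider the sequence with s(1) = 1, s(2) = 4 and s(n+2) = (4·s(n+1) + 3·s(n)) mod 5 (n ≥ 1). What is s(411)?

4

s(1) = 1; s(2) = 4; s(3) = 4; s(4) = 3; s(5) = 4; s(6) = 0; s(7) = 2; s(8) = 3; s(9) = 3; s(10) = 1; s(11) = 3; s(12) = 0; s(13) = 4; s(14) = 1; s(15) = 1; s(16) = 2; s(17) = 1; s(18) = 0; s(19) = 3; s(20) = 2; s(21) = 2; s(22) = 4; s(23) = 2; s(24) = 0; s(25) = 1; s(26) = 4.
Since (s(25), s(26)) = (s(1), s(2)) = (1, 4) (two consecutive terms determine the rest), the sequence is periodic with period 24.
So s(411) = s(1 + ((411-1) mod 24)) = s(3) = 4.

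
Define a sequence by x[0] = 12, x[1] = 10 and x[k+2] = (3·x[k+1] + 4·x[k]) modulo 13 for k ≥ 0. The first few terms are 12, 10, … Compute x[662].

Listing terms: x[0] = 12; x[1] = 10; x[2] = 0; x[3] = 1; x[4] = 3; x[5] = 0; x[6] = 12; x[7] = 10.
The sequence repeats with period 6.
So x[662] = x[0 + ((662-0) mod 6)] = x[2] = 0.

0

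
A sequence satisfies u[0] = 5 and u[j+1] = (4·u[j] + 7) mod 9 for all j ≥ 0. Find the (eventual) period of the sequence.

9

Computing terms: u[0] = 5,  u[1] = 0,  u[2] = 7,  u[3] = 8,  u[4] = 3,  u[5] = 1,  u[6] = 2,  u[7] = 6,  u[8] = 4,  u[9] = 5.
The sequence repeats with period 9.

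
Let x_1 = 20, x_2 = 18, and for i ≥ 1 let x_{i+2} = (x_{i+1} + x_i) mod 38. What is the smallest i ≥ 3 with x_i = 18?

Listing terms: x_1 = 20,  x_2 = 18,  x_3 = 0,  x_4 = 18,  x_5 = 18,  x_6 = 36,  x_7 = 16,  x_8 = 14,  x_9 = 30,  x_{10} = 6,  x_{11} = 36,  x_{12} = 4,  x_{13} = 2,  x_{14} = 6,  x_{15} = 8,  x_{16} = 14,  x_{17} = 22,  x_{18} = 36,  x_{19} = 20,  x_{20} = 18.
The sequence repeats with period 18.
The value 18 first appears (with i ≥ 3) at x_4.

4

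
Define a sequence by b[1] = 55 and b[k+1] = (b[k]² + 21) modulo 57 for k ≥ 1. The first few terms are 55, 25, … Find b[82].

40

b[1] = 55,  b[2] = 25,  b[3] = 19,  b[4] = 40,  b[5] = 25.
Since b[5] = b[2] = 25, the sequence is eventually periodic: after a pre-period of length 1 it cycles with period 3.
For k ≥ 2, b[k] depends only on (k - 2) mod 3. (82 - 2) mod 3 = 2, so b[82] = b[4] = 40.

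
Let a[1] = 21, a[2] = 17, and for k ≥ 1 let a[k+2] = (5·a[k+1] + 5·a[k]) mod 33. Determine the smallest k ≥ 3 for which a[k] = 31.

15

Listing terms: a[1] = 21, a[2] = 17, a[3] = 25, a[4] = 12, a[5] = 20, a[6] = 28, a[7] = 9, a[8] = 20, a[9] = 13, a[10] = 0, a[11] = 32, a[12] = 28, a[13] = 3, a[14] = 23, a[15] = 31, a[16] = 6, a[17] = 20, a[18] = 31, a[19] = 24, a[20] = 11, a[21] = 10, a[22] = 6, a[23] = 14, a[24] = 1, a[25] = 9, a[26] = 17, a[27] = 31, a[28] = 9, a[29] = 2, a[30] = 22, a[31] = 21, a[32] = 17.
The sequence repeats with period 30.
The value 31 first appears (with k ≥ 3) at a[15].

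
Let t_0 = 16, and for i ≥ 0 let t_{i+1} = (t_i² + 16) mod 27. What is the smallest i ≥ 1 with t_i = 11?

3

Computing terms: t_0 = 16, t_1 = 2, t_2 = 20, t_3 = 11, t_4 = 2.
Since t_4 = t_1 = 2, the sequence is eventually periodic: after a pre-period of length 1 it cycles with period 3.
The value 11 first appears (with i ≥ 1) at t_3.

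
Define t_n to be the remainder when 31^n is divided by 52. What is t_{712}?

Listing terms: t_1 = 31,  t_2 = 25,  t_3 = 47,  t_4 = 1,  t_5 = 31.
The sequence repeats with period 4.
So t_{712} = t_{1 + ((712-1) mod 4)} = t_4 = 1.

1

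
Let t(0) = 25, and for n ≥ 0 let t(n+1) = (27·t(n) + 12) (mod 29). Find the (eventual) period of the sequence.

We have t(0) = 25; t(1) = 20; t(2) = 1; t(3) = 10; t(4) = 21; t(5) = 28; t(6) = 14; t(7) = 13; t(8) = 15; t(9) = 11; t(10) = 19; t(11) = 3; t(12) = 6; t(13) = 0; t(14) = 12; t(15) = 17; t(16) = 7; t(17) = 27; t(18) = 16; t(19) = 9; t(20) = 23; t(21) = 24; t(22) = 22; t(23) = 26; t(24) = 18; t(25) = 5; t(26) = 2; t(27) = 8; t(28) = 25.
The sequence repeats with period 28.

28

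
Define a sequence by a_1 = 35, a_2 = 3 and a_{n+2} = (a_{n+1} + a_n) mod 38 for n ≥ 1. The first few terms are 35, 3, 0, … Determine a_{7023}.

We have a_1 = 35, a_2 = 3, a_3 = 0, a_4 = 3, a_5 = 3, a_6 = 6, a_7 = 9, a_8 = 15, a_9 = 24, a_{10} = 1, a_{11} = 25, a_{12} = 26, a_{13} = 13, a_{14} = 1, a_{15} = 14, a_{16} = 15, a_{17} = 29, a_{18} = 6, a_{19} = 35, a_{20} = 3.
The sequence repeats with period 18.
(7023 - 1) mod 18 = 2, so a_{7023} = a_3 = 0.

0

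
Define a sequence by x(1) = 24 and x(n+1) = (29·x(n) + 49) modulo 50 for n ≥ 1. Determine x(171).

24

x(1) = 24, x(2) = 45, x(3) = 4, x(4) = 15, x(5) = 34, x(6) = 35, x(7) = 14, x(8) = 5, x(9) = 44, x(10) = 25, x(11) = 24.
Since x(11) = x(1) = 24, the sequence is periodic with period 10.
So x(171) = x(1 + ((171-1) mod 10)) = x(1) = 24.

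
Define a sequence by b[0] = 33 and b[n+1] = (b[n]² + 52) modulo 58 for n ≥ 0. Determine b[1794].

7

We have b[0] = 33, b[1] = 39, b[2] = 7, b[3] = 43, b[4] = 45, b[5] = 47, b[6] = 57, b[7] = 53, b[8] = 19, b[9] = 7.
Since b[9] = b[2] = 7, the sequence is eventually periodic: after a pre-period of length 2 it cycles with period 7.
For n ≥ 2, b[n] depends only on (n - 2) mod 7. (1794 - 2) mod 7 = 0, so b[1794] = b[2] = 7.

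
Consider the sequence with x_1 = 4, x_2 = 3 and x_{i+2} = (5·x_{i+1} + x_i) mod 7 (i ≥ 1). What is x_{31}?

4

x_1 = 4,  x_2 = 3,  x_3 = 5,  x_4 = 0,  x_5 = 5,  x_6 = 4,  x_7 = 4,  x_8 = 3.
The sequence repeats with period 6.
So x_{31} = x_{1 + ((31-1) mod 6)} = x_1 = 4.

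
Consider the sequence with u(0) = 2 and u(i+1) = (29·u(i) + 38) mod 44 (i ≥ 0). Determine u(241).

Listing terms: u(0) = 2; u(1) = 8; u(2) = 6; u(3) = 36; u(4) = 26; u(5) = 0; u(6) = 38; u(7) = 40; u(8) = 10; u(9) = 20; u(10) = 2.
Since u(10) = u(0) = 2, the sequence is periodic with period 10.
So u(241) = u(0 + ((241-0) mod 10)) = u(1) = 8.

8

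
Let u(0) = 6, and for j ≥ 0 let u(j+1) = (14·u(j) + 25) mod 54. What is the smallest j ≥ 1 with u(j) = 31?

3

We have u(0) = 6; u(1) = 1; u(2) = 39; u(3) = 31; u(4) = 27; u(5) = 25; u(6) = 51; u(7) = 37; u(8) = 3; u(9) = 13; u(10) = 45; u(11) = 7; u(12) = 15; u(13) = 19; u(14) = 21; u(15) = 49; u(16) = 9; u(17) = 43; u(18) = 33; u(19) = 1.
Since u(19) = u(1) = 1, the sequence is eventually periodic: after a pre-period of length 1 it cycles with period 18.
The value 31 first appears (with j ≥ 1) at u(3).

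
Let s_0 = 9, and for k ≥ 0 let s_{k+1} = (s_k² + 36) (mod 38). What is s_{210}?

9

s_0 = 9, s_1 = 3, s_2 = 7, s_3 = 9.
The sequence repeats with period 3.
(210 - 0) mod 3 = 0, so s_{210} = s_0 = 9.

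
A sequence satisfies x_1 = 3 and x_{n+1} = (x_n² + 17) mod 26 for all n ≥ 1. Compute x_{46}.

We have x_1 = 3; x_2 = 0; x_3 = 17; x_4 = 20; x_5 = 1; x_6 = 18; x_7 = 3.
Since x_7 = x_1 = 3, the sequence is periodic with period 6.
So x_{46} = x_{1 + ((46-1) mod 6)} = x_4 = 20.

20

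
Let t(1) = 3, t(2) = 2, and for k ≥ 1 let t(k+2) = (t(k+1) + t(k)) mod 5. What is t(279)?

t(1) = 3, t(2) = 2, t(3) = 0, t(4) = 2, t(5) = 2, t(6) = 4, t(7) = 1, t(8) = 0, t(9) = 1, t(10) = 1, t(11) = 2, t(12) = 3, t(13) = 0, t(14) = 3, t(15) = 3, t(16) = 1, t(17) = 4, t(18) = 0, t(19) = 4, t(20) = 4, t(21) = 3, t(22) = 2.
Since (t(21), t(22)) = (t(1), t(2)) = (3, 2) (two consecutive terms determine the rest), the sequence is periodic with period 20.
(279 - 1) mod 20 = 18, so t(279) = t(19) = 4.

4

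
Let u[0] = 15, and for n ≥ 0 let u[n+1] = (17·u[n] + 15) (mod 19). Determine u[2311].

Listing terms: u[0] = 15, u[1] = 4, u[2] = 7, u[3] = 1, u[4] = 13, u[5] = 8, u[6] = 18, u[7] = 17, u[8] = 0, u[9] = 15.
Since u[9] = u[0] = 15, the sequence is periodic with period 9.
(2311 - 0) mod 9 = 7, so u[2311] = u[7] = 17.

17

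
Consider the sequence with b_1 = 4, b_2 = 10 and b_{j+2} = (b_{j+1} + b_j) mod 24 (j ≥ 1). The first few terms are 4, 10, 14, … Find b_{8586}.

Listing terms: b_1 = 4,  b_2 = 10,  b_3 = 14,  b_4 = 0,  b_5 = 14,  b_6 = 14,  b_7 = 4,  b_8 = 18,  b_9 = 22,  b_{10} = 16,  b_{11} = 14,  b_{12} = 6,  b_{13} = 20,  b_{14} = 2,  b_{15} = 22,  b_{16} = 0,  b_{17} = 22,  b_{18} = 22,  b_{19} = 20,  b_{20} = 18,  b_{21} = 14,  b_{22} = 8,  b_{23} = 22,  b_{24} = 6,  b_{25} = 4,  b_{26} = 10.
Since (b_{25}, b_{26}) = (b_1, b_2) = (4, 10) (two consecutive terms determine the rest), the sequence is periodic with period 24.
So b_{8586} = b_{1 + ((8586-1) mod 24)} = b_{18} = 22.

22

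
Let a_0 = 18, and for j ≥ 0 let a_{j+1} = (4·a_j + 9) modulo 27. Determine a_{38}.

Computing terms: a_0 = 18,  a_1 = 0,  a_2 = 9,  a_3 = 18.
Since a_3 = a_0 = 18, the sequence is periodic with period 3.
(38 - 0) mod 3 = 2, so a_{38} = a_2 = 9.

9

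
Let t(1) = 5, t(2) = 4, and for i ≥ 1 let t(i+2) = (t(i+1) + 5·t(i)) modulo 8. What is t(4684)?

Computing terms: t(1) = 5; t(2) = 4; t(3) = 5; t(4) = 1; t(5) = 2; t(6) = 7; t(7) = 1; t(8) = 4; t(9) = 1; t(10) = 5; t(11) = 2; t(12) = 3; t(13) = 5; t(14) = 4.
The sequence repeats with period 12.
So t(4684) = t(1 + ((4684-1) mod 12)) = t(4) = 1.

1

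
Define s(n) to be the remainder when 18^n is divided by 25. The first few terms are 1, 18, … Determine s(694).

Listing terms: s(0) = 1,  s(1) = 18,  s(2) = 24,  s(3) = 7,  s(4) = 1.
Since s(4) = s(0) = 1, the sequence is periodic with period 4.
So s(694) = s(0 + ((694-0) mod 4)) = s(2) = 24.

24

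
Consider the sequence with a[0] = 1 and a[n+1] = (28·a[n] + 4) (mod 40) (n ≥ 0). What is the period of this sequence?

4

Listing terms: a[0] = 1; a[1] = 32; a[2] = 20; a[3] = 4; a[4] = 36; a[5] = 12; a[6] = 20.
Since a[6] = a[2] = 20, the sequence is eventually periodic: after a pre-period of length 2 it cycles with period 4.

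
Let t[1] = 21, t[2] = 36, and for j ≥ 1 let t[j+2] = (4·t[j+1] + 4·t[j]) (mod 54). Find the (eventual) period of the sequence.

t[1] = 21,  t[2] = 36,  t[3] = 12,  t[4] = 30,  t[5] = 6,  t[6] = 36,  t[7] = 6,  t[8] = 6,  t[9] = 48,  t[10] = 0,  t[11] = 30,  t[12] = 12,  t[13] = 6,  t[14] = 18,  t[15] = 42,  t[16] = 24,  t[17] = 48,  t[18] = 18,  t[19] = 48,  t[20] = 48,  t[21] = 6,  t[22] = 0,  t[23] = 24,  t[24] = 42,  t[25] = 48,  t[26] = 36,  t[27] = 12.
Since (t[26], t[27]) = (t[2], t[3]) = (36, 12) (two consecutive terms determine the rest), the sequence is eventually periodic: after a pre-period of length 1 it cycles with period 24.

24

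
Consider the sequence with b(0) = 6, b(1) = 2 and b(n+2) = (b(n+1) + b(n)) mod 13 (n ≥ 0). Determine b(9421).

b(0) = 6, b(1) = 2, b(2) = 8, b(3) = 10, b(4) = 5, b(5) = 2, b(6) = 7, b(7) = 9, b(8) = 3, b(9) = 12, b(10) = 2, b(11) = 1, b(12) = 3, b(13) = 4, b(14) = 7, b(15) = 11, b(16) = 5, b(17) = 3, b(18) = 8, b(19) = 11, b(20) = 6, b(21) = 4, b(22) = 10, b(23) = 1, b(24) = 11, b(25) = 12, b(26) = 10, b(27) = 9, b(28) = 6, b(29) = 2.
The sequence repeats with period 28.
So b(9421) = b(0 + ((9421-0) mod 28)) = b(13) = 4.

4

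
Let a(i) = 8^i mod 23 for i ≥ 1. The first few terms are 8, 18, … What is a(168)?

Computing terms: a(1) = 8,  a(2) = 18,  a(3) = 6,  a(4) = 2,  a(5) = 16,  a(6) = 13,  a(7) = 12,  a(8) = 4,  a(9) = 9,  a(10) = 3,  a(11) = 1,  a(12) = 8.
Since a(12) = a(1) = 8, the sequence is periodic with period 11.
(168 - 1) mod 11 = 2, so a(168) = a(3) = 6.

6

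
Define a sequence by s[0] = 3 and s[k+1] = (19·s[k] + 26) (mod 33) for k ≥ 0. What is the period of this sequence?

Computing terms: s[0] = 3,  s[1] = 17,  s[2] = 19,  s[3] = 24,  s[4] = 20,  s[5] = 10,  s[6] = 18,  s[7] = 5,  s[8] = 22,  s[9] = 15,  s[10] = 14,  s[11] = 28,  s[12] = 30,  s[13] = 2,  s[14] = 31,  s[15] = 21,  s[16] = 29,  s[17] = 16,  s[18] = 0,  s[19] = 26,  s[20] = 25,  s[21] = 6,  s[22] = 8,  s[23] = 13,  s[24] = 9,  s[25] = 32,  s[26] = 7,  s[27] = 27,  s[28] = 11,  s[29] = 4,  s[30] = 3.
Since s[30] = s[0] = 3, the sequence is periodic with period 30.

30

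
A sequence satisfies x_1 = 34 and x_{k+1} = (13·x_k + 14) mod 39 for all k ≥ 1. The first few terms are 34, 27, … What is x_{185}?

Computing terms: x_1 = 34, x_2 = 27, x_3 = 14, x_4 = 1, x_5 = 27.
Since x_5 = x_2 = 27, the sequence is eventually periodic: after a pre-period of length 1 it cycles with period 3.
For k ≥ 2, x_k depends only on (k - 2) mod 3. (185 - 2) mod 3 = 0, so x_{185} = x_2 = 27.

27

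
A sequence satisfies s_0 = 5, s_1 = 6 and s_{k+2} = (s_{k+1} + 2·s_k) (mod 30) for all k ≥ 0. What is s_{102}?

26

We have s_0 = 5, s_1 = 6, s_2 = 16, s_3 = 28, s_4 = 0, s_5 = 26, s_6 = 26, s_7 = 18, s_8 = 10, s_9 = 16, s_{10} = 6, s_{11} = 8, s_{12} = 20, s_{13} = 6, s_{14} = 16.
Since (s_{13}, s_{14}) = (s_1, s_2) = (6, 16) (two consecutive terms determine the rest), the sequence is eventually periodic: after a pre-period of length 1 it cycles with period 12.
For k ≥ 1, s_k depends only on (k - 1) mod 12. (102 - 1) mod 12 = 5, so s_{102} = s_6 = 26.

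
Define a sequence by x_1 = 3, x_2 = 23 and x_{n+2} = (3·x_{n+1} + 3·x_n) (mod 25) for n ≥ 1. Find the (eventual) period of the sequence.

Computing terms: x_1 = 3; x_2 = 23; x_3 = 3; x_4 = 3; x_5 = 18; x_6 = 13; x_7 = 18; x_8 = 18; x_9 = 8; x_{10} = 3; x_{11} = 8; x_{12} = 8; x_{13} = 23; x_{14} = 18; x_{15} = 23; x_{16} = 23; x_{17} = 13; x_{18} = 8; x_{19} = 13; x_{20} = 13; x_{21} = 3; x_{22} = 23.
Since (x_{21}, x_{22}) = (x_1, x_2) = (3, 23) (two consecutive terms determine the rest), the sequence is periodic with period 20.

20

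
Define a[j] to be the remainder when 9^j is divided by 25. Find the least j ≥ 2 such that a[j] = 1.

10

Computing terms: a[1] = 9, a[2] = 6, a[3] = 4, a[4] = 11, a[5] = 24, a[6] = 16, a[7] = 19, a[8] = 21, a[9] = 14, a[10] = 1, a[11] = 9.
The sequence repeats with period 10.
The value 1 first appears (with j ≥ 2) at a[10].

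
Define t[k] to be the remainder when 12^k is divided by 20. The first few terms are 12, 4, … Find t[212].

16

We have t[1] = 12; t[2] = 4; t[3] = 8; t[4] = 16; t[5] = 12.
The sequence repeats with period 4.
(212 - 1) mod 4 = 3, so t[212] = t[4] = 16.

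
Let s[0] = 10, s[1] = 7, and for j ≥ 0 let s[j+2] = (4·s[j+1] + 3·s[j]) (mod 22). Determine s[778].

4

Computing terms: s[0] = 10,  s[1] = 7,  s[2] = 14,  s[3] = 11,  s[4] = 20,  s[5] = 3,  s[6] = 6,  s[7] = 11,  s[8] = 18,  s[9] = 17,  s[10] = 12,  s[11] = 11,  s[12] = 14,  s[13] = 1,  s[14] = 2,  s[15] = 11,  s[16] = 6,  s[17] = 13,  s[18] = 4,  s[19] = 11,  s[20] = 12,  s[21] = 15,  s[22] = 8,  s[23] = 11,  s[24] = 2,  s[25] = 19,  s[26] = 16,  s[27] = 11,  s[28] = 4,  s[29] = 5,  s[30] = 10,  s[31] = 11,  s[32] = 8,  s[33] = 21,  s[34] = 20,  s[35] = 11,  s[36] = 16,  s[37] = 9,  s[38] = 18,  s[39] = 11,  s[40] = 10,  s[41] = 7.
Since (s[40], s[41]) = (s[0], s[1]) = (10, 7) (two consecutive terms determine the rest), the sequence is periodic with period 40.
(778 - 0) mod 40 = 18, so s[778] = s[18] = 4.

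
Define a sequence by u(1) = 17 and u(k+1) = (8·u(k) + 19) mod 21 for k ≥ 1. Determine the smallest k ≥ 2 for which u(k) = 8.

We have u(1) = 17,  u(2) = 8,  u(3) = 20,  u(4) = 11,  u(5) = 2,  u(6) = 14,  u(7) = 5,  u(8) = 17.
Since u(8) = u(1) = 17, the sequence is periodic with period 7.
The value 8 first appears (with k ≥ 2) at u(2).

2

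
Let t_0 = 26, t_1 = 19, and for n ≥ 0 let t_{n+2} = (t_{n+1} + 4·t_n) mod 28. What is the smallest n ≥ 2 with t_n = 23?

6

Listing terms: t_0 = 26, t_1 = 19, t_2 = 11, t_3 = 3, t_4 = 19, t_5 = 3, t_6 = 23, t_7 = 7, t_8 = 15, t_9 = 15, t_{10} = 19, t_{11} = 23, t_{12} = 15, t_{13} = 23, t_{14} = 27, t_{15} = 7, t_{16} = 3, t_{17} = 3, t_{18} = 15, t_{19} = 27, t_{20} = 3, t_{21} = 27, t_{22} = 11, t_{23} = 7, t_{24} = 23, t_{25} = 23, t_{26} = 3, t_{27} = 11, t_{28} = 23, t_{29} = 11, t_{30} = 19, t_{31} = 7, t_{32} = 27, t_{33} = 27, t_{34} = 23, t_{35} = 19, t_{36} = 27, t_{37} = 19, t_{38} = 15, t_{39} = 7, t_{40} = 11, t_{41} = 11, t_{42} = 27, t_{43} = 15, t_{44} = 11, t_{45} = 15, t_{46} = 3, t_{47} = 7, t_{48} = 19, t_{49} = 19, t_{50} = 11.
Since (t_{49}, t_{50}) = (t_1, t_2) = (19, 11) (two consecutive terms determine the rest), the sequence is eventually periodic: after a pre-period of length 1 it cycles with period 48.
The value 23 first appears (with n ≥ 2) at t_6.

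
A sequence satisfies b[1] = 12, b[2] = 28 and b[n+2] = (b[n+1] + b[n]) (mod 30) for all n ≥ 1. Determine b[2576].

4

We have b[1] = 12; b[2] = 28; b[3] = 10; b[4] = 8; b[5] = 18; b[6] = 26; b[7] = 14; b[8] = 10; b[9] = 24; b[10] = 4; b[11] = 28; b[12] = 2; b[13] = 0; b[14] = 2; b[15] = 2; b[16] = 4; b[17] = 6; b[18] = 10; b[19] = 16; b[20] = 26; b[21] = 12; b[22] = 8; b[23] = 20; b[24] = 28; b[25] = 18; b[26] = 16; b[27] = 4; b[28] = 20; b[29] = 24; b[30] = 14; b[31] = 8; b[32] = 22; b[33] = 0; b[34] = 22; b[35] = 22; b[36] = 14; b[37] = 6; b[38] = 20; b[39] = 26; b[40] = 16; b[41] = 12; b[42] = 28.
The sequence repeats with period 40.
(2576 - 1) mod 40 = 15, so b[2576] = b[16] = 4.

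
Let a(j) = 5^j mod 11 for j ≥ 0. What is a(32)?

3

a(0) = 1,  a(1) = 5,  a(2) = 3,  a(3) = 4,  a(4) = 9,  a(5) = 1.
Since a(5) = a(0) = 1, the sequence is periodic with period 5.
(32 - 0) mod 5 = 2, so a(32) = a(2) = 3.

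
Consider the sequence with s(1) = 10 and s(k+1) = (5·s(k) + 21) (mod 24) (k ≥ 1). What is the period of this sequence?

8

s(1) = 10; s(2) = 23; s(3) = 16; s(4) = 5; s(5) = 22; s(6) = 11; s(7) = 4; s(8) = 17; s(9) = 10.
The sequence repeats with period 8.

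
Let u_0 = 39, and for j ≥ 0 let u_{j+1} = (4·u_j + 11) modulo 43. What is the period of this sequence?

u_0 = 39,  u_1 = 38,  u_2 = 34,  u_3 = 18,  u_4 = 40,  u_5 = 42,  u_6 = 7,  u_7 = 39.
Since u_7 = u_0 = 39, the sequence is periodic with period 7.

7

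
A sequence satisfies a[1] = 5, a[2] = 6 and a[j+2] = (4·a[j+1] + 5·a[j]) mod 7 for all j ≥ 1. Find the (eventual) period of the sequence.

6

a[1] = 5, a[2] = 6, a[3] = 0, a[4] = 2, a[5] = 1, a[6] = 0, a[7] = 5, a[8] = 6.
The sequence repeats with period 6.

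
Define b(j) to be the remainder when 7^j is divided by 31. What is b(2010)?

1

Computing terms: b(0) = 1, b(1) = 7, b(2) = 18, b(3) = 2, b(4) = 14, b(5) = 5, b(6) = 4, b(7) = 28, b(8) = 10, b(9) = 8, b(10) = 25, b(11) = 20, b(12) = 16, b(13) = 19, b(14) = 9, b(15) = 1.
The sequence repeats with period 15.
So b(2010) = b(0 + ((2010-0) mod 15)) = b(0) = 1.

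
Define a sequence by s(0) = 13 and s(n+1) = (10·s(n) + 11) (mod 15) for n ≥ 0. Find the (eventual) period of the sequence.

s(0) = 13, s(1) = 6, s(2) = 11, s(3) = 1, s(4) = 6.
Since s(4) = s(1) = 6, the sequence is eventually periodic: after a pre-period of length 1 it cycles with period 3.

3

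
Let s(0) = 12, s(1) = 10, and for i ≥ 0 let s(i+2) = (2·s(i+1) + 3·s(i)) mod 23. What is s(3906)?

s(0) = 12; s(1) = 10; s(2) = 10; s(3) = 4; s(4) = 15; s(5) = 19; s(6) = 14; s(7) = 16; s(8) = 5; s(9) = 12; s(10) = 16; s(11) = 22; s(12) = 0; s(13) = 20; s(14) = 17; s(15) = 2; s(16) = 9; s(17) = 1; s(18) = 6; s(19) = 15; s(20) = 2; s(21) = 3; s(22) = 12; s(23) = 10.
The sequence repeats with period 22.
(3906 - 0) mod 22 = 12, so s(3906) = s(12) = 0.

0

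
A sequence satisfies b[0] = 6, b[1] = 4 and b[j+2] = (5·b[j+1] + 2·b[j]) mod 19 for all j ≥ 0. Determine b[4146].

1

b[0] = 6, b[1] = 4, b[2] = 13, b[3] = 16, b[4] = 11, b[5] = 11, b[6] = 1, b[7] = 8, b[8] = 4, b[9] = 17, b[10] = 17, b[11] = 5, b[12] = 2, b[13] = 1, b[14] = 9, b[15] = 9, b[16] = 6, b[17] = 10, b[18] = 5, b[19] = 7, b[20] = 7, b[21] = 11, b[22] = 12, b[23] = 6, b[24] = 16, b[25] = 16, b[26] = 17, b[27] = 3, b[28] = 11, b[29] = 4, b[30] = 4, b[31] = 9, b[32] = 15, b[33] = 17, b[34] = 1, b[35] = 1, b[36] = 7, b[37] = 18, b[38] = 9, b[39] = 5, b[40] = 5, b[41] = 16, b[42] = 14, b[43] = 7, b[44] = 6, b[45] = 6, b[46] = 4.
The sequence repeats with period 45.
So b[4146] = b[0 + ((4146-0) mod 45)] = b[6] = 1.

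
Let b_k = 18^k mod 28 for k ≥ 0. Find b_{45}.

8

We have b_0 = 1, b_1 = 18, b_2 = 16, b_3 = 8, b_4 = 4, b_5 = 16.
Since b_5 = b_2 = 16, the sequence is eventually periodic: after a pre-period of length 2 it cycles with period 3.
For k ≥ 2, b_k depends only on (k - 2) mod 3. (45 - 2) mod 3 = 1, so b_{45} = b_3 = 8.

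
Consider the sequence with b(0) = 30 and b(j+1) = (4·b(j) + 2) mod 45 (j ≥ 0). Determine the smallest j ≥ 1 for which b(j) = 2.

13

Listing terms: b(0) = 30,  b(1) = 32,  b(2) = 40,  b(3) = 27,  b(4) = 20,  b(5) = 37,  b(6) = 15,  b(7) = 17,  b(8) = 25,  b(9) = 12,  b(10) = 5,  b(11) = 22,  b(12) = 0,  b(13) = 2,  b(14) = 10,  b(15) = 42,  b(16) = 35,  b(17) = 7,  b(18) = 30.
Since b(18) = b(0) = 30, the sequence is periodic with period 18.
The value 2 first appears (with j ≥ 1) at b(13).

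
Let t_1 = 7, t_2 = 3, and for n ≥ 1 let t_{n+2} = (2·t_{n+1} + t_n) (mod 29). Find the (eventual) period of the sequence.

20

t_1 = 7; t_2 = 3; t_3 = 13; t_4 = 0; t_5 = 13; t_6 = 26; t_7 = 7; t_8 = 11; t_9 = 0; t_{10} = 11; t_{11} = 22; t_{12} = 26; t_{13} = 16; t_{14} = 0; t_{15} = 16; t_{16} = 3; t_{17} = 22; t_{18} = 18; t_{19} = 0; t_{20} = 18; t_{21} = 7; t_{22} = 3.
The sequence repeats with period 20.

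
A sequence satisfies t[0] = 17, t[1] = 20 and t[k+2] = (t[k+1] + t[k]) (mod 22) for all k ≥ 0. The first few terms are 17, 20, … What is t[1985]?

19

t[0] = 17, t[1] = 20, t[2] = 15, t[3] = 13, t[4] = 6, t[5] = 19, t[6] = 3, t[7] = 0, t[8] = 3, t[9] = 3, t[10] = 6, t[11] = 9, t[12] = 15, t[13] = 2, t[14] = 17, t[15] = 19, t[16] = 14, t[17] = 11, t[18] = 3, t[19] = 14, t[20] = 17, t[21] = 9, t[22] = 4, t[23] = 13, t[24] = 17, t[25] = 8, t[26] = 3, t[27] = 11, t[28] = 14, t[29] = 3, t[30] = 17, t[31] = 20.
The sequence repeats with period 30.
(1985 - 0) mod 30 = 5, so t[1985] = t[5] = 19.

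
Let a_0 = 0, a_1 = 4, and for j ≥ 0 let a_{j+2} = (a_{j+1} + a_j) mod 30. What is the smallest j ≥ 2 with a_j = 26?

11

Computing terms: a_0 = 0; a_1 = 4; a_2 = 4; a_3 = 8; a_4 = 12; a_5 = 20; a_6 = 2; a_7 = 22; a_8 = 24; a_9 = 16; a_{10} = 10; a_{11} = 26; a_{12} = 6; a_{13} = 2; a_{14} = 8; a_{15} = 10; a_{16} = 18; a_{17} = 28; a_{18} = 16; a_{19} = 14; a_{20} = 0; a_{21} = 14; a_{22} = 14; a_{23} = 28; a_{24} = 12; a_{25} = 10; a_{26} = 22; a_{27} = 2; a_{28} = 24; a_{29} = 26; a_{30} = 20; a_{31} = 16; a_{32} = 6; a_{33} = 22; a_{34} = 28; a_{35} = 20; a_{36} = 18; a_{37} = 8; a_{38} = 26; a_{39} = 4; a_{40} = 0; a_{41} = 4.
Since (a_{40}, a_{41}) = (a_0, a_1) = (0, 4) (two consecutive terms determine the rest), the sequence is periodic with period 40.
The value 26 first appears (with j ≥ 2) at a_{11}.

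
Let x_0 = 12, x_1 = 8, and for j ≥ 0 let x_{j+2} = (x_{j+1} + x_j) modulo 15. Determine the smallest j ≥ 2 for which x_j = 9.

Listing terms: x_0 = 12; x_1 = 8; x_2 = 5; x_3 = 13; x_4 = 3; x_5 = 1; x_6 = 4; x_7 = 5; x_8 = 9; x_9 = 14; x_{10} = 8; x_{11} = 7; x_{12} = 0; x_{13} = 7; x_{14} = 7; x_{15} = 14; x_{16} = 6; x_{17} = 5; x_{18} = 11; x_{19} = 1; x_{20} = 12; x_{21} = 13; x_{22} = 10; x_{23} = 8; x_{24} = 3; x_{25} = 11; x_{26} = 14; x_{27} = 10; x_{28} = 9; x_{29} = 4; x_{30} = 13; x_{31} = 2; x_{32} = 0; x_{33} = 2; x_{34} = 2; x_{35} = 4; x_{36} = 6; x_{37} = 10; x_{38} = 1; x_{39} = 11; x_{40} = 12; x_{41} = 8.
Since (x_{40}, x_{41}) = (x_0, x_1) = (12, 8) (two consecutive terms determine the rest), the sequence is periodic with period 40.
The value 9 first appears (with j ≥ 2) at x_8.

8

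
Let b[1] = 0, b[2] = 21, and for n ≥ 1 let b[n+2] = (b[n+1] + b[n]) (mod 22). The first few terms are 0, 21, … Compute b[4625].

b[1] = 0, b[2] = 21, b[3] = 21, b[4] = 20, b[5] = 19, b[6] = 17, b[7] = 14, b[8] = 9, b[9] = 1, b[10] = 10, b[11] = 11, b[12] = 21, b[13] = 10, b[14] = 9, b[15] = 19, b[16] = 6, b[17] = 3, b[18] = 9, b[19] = 12, b[20] = 21, b[21] = 11, b[22] = 10, b[23] = 21, b[24] = 9, b[25] = 8, b[26] = 17, b[27] = 3, b[28] = 20, b[29] = 1, b[30] = 21, b[31] = 0, b[32] = 21.
Since (b[31], b[32]) = (b[1], b[2]) = (0, 21) (two consecutive terms determine the rest), the sequence is periodic with period 30.
(4625 - 1) mod 30 = 4, so b[4625] = b[5] = 19.

19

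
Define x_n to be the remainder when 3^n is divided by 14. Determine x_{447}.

Computing terms: x_1 = 3; x_2 = 9; x_3 = 13; x_4 = 11; x_5 = 5; x_6 = 1; x_7 = 3.
Since x_7 = x_1 = 3, the sequence is periodic with period 6.
So x_{447} = x_{1 + ((447-1) mod 6)} = x_3 = 13.

13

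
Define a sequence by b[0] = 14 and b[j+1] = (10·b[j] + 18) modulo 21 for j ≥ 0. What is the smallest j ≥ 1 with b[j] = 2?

We have b[0] = 14; b[1] = 11; b[2] = 2; b[3] = 17; b[4] = 20; b[5] = 8; b[6] = 14.
Since b[6] = b[0] = 14, the sequence is periodic with period 6.
The value 2 first appears (with j ≥ 1) at b[2].

2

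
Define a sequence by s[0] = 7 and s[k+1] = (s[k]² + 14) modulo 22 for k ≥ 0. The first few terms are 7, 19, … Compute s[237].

15

We have s[0] = 7, s[1] = 19, s[2] = 1, s[3] = 15, s[4] = 19.
Since s[4] = s[1] = 19, the sequence is eventually periodic: after a pre-period of length 1 it cycles with period 3.
For k ≥ 1, s[k] depends only on (k - 1) mod 3. (237 - 1) mod 3 = 2, so s[237] = s[3] = 15.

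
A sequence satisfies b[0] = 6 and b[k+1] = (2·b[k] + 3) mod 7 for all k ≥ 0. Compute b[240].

Computing terms: b[0] = 6, b[1] = 1, b[2] = 5, b[3] = 6.
Since b[3] = b[0] = 6, the sequence is periodic with period 3.
So b[240] = b[0 + ((240-0) mod 3)] = b[0] = 6.

6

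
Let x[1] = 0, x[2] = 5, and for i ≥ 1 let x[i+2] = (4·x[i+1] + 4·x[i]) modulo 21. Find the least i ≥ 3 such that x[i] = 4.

23

x[1] = 0; x[2] = 5; x[3] = 20; x[4] = 16; x[5] = 18; x[6] = 10; x[7] = 7; x[8] = 5; x[9] = 6; x[10] = 2; x[11] = 11; x[12] = 10; x[13] = 0; x[14] = 19; x[15] = 13; x[16] = 2; x[17] = 18; x[18] = 17; x[19] = 14; x[20] = 19; x[21] = 6; x[22] = 16; x[23] = 4; x[24] = 17; x[25] = 0; x[26] = 5.
Since (x[25], x[26]) = (x[1], x[2]) = (0, 5) (two consecutive terms determine the rest), the sequence is periodic with period 24.
The value 4 first appears (with i ≥ 3) at x[23].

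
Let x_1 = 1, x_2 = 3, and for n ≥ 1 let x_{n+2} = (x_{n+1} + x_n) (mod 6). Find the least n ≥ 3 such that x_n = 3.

We have x_1 = 1,  x_2 = 3,  x_3 = 4,  x_4 = 1,  x_5 = 5,  x_6 = 0,  x_7 = 5,  x_8 = 5,  x_9 = 4,  x_{10} = 3,  x_{11} = 1,  x_{12} = 4,  x_{13} = 5,  x_{14} = 3,  x_{15} = 2,  x_{16} = 5,  x_{17} = 1,  x_{18} = 0,  x_{19} = 1,  x_{20} = 1,  x_{21} = 2,  x_{22} = 3,  x_{23} = 5,  x_{24} = 2,  x_{25} = 1,  x_{26} = 3.
The sequence repeats with period 24.
The value 3 first appears (with n ≥ 3) at x_{10}.

10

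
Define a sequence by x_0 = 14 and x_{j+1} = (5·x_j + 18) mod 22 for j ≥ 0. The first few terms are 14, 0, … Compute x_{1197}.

x_0 = 14,  x_1 = 0,  x_2 = 18,  x_3 = 20,  x_4 = 8,  x_5 = 14.
Since x_5 = x_0 = 14, the sequence is periodic with period 5.
(1197 - 0) mod 5 = 2, so x_{1197} = x_2 = 18.

18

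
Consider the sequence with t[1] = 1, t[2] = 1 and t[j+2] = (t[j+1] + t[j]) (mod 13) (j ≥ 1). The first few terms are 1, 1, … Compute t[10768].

12

Listing terms: t[1] = 1; t[2] = 1; t[3] = 2; t[4] = 3; t[5] = 5; t[6] = 8; t[7] = 0; t[8] = 8; t[9] = 8; t[10] = 3; t[11] = 11; t[12] = 1; t[13] = 12; t[14] = 0; t[15] = 12; t[16] = 12; t[17] = 11; t[18] = 10; t[19] = 8; t[20] = 5; t[21] = 0; t[22] = 5; t[23] = 5; t[24] = 10; t[25] = 2; t[26] = 12; t[27] = 1; t[28] = 0; t[29] = 1; t[30] = 1.
The sequence repeats with period 28.
So t[10768] = t[1 + ((10768-1) mod 28)] = t[16] = 12.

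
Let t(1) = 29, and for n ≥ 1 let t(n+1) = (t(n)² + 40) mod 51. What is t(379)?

We have t(1) = 29; t(2) = 14; t(3) = 32; t(4) = 44; t(5) = 38; t(6) = 5; t(7) = 14.
Since t(7) = t(2) = 14, the sequence is eventually periodic: after a pre-period of length 1 it cycles with period 5.
For n ≥ 2, t(n) depends only on (n - 2) mod 5. (379 - 2) mod 5 = 2, so t(379) = t(4) = 44.

44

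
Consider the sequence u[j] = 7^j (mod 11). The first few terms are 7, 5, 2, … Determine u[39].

Listing terms: u[1] = 7; u[2] = 5; u[3] = 2; u[4] = 3; u[5] = 10; u[6] = 4; u[7] = 6; u[8] = 9; u[9] = 8; u[10] = 1; u[11] = 7.
Since u[11] = u[1] = 7, the sequence is periodic with period 10.
So u[39] = u[1 + ((39-1) mod 10)] = u[9] = 8.

8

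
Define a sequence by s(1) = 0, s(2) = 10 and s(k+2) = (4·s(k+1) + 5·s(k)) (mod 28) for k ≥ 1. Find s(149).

s(1) = 0, s(2) = 10, s(3) = 12, s(4) = 14, s(5) = 4, s(6) = 2, s(7) = 0, s(8) = 10.
The sequence repeats with period 6.
(149 - 1) mod 6 = 4, so s(149) = s(5) = 4.

4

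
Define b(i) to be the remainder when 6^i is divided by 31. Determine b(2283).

30

b(0) = 1,  b(1) = 6,  b(2) = 5,  b(3) = 30,  b(4) = 25,  b(5) = 26,  b(6) = 1.
The sequence repeats with period 6.
So b(2283) = b(0 + ((2283-0) mod 6)) = b(3) = 30.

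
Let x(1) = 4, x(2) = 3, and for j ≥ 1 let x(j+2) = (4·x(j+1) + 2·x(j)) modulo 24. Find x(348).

Listing terms: x(1) = 4; x(2) = 3; x(3) = 20; x(4) = 14; x(5) = 0; x(6) = 4; x(7) = 16; x(8) = 0; x(9) = 8; x(10) = 8; x(11) = 0; x(12) = 16; x(13) = 16; x(14) = 0.
Since (x(13), x(14)) = (x(7), x(8)) = (16, 0) (two consecutive terms determine the rest), the sequence is eventually periodic: after a pre-period of length 6 it cycles with period 6.
For j ≥ 7, x(j) depends only on (j - 7) mod 6. (348 - 7) mod 6 = 5, so x(348) = x(12) = 16.

16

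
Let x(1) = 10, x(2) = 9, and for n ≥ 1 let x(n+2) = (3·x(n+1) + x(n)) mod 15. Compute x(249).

Computing terms: x(1) = 10, x(2) = 9, x(3) = 7, x(4) = 0, x(5) = 7, x(6) = 6, x(7) = 10, x(8) = 6, x(9) = 13, x(10) = 0, x(11) = 13, x(12) = 9, x(13) = 10, x(14) = 9.
Since (x(13), x(14)) = (x(1), x(2)) = (10, 9) (two consecutive terms determine the rest), the sequence is periodic with period 12.
So x(249) = x(1 + ((249-1) mod 12)) = x(9) = 13.

13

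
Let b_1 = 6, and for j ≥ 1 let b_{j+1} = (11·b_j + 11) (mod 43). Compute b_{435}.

We have b_1 = 6; b_2 = 34; b_3 = 41; b_4 = 32; b_5 = 19; b_6 = 5; b_7 = 23; b_8 = 6.
Since b_8 = b_1 = 6, the sequence is periodic with period 7.
(435 - 1) mod 7 = 0, so b_{435} = b_1 = 6.

6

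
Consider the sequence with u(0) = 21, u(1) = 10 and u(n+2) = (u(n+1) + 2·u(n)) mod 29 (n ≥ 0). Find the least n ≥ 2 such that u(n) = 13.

17

Computing terms: u(0) = 21, u(1) = 10, u(2) = 23, u(3) = 14, u(4) = 2, u(5) = 1, u(6) = 5, u(7) = 7, u(8) = 17, u(9) = 2, u(10) = 7, u(11) = 11, u(12) = 25, u(13) = 18, u(14) = 10, u(15) = 17, u(16) = 8, u(17) = 13, u(18) = 0, u(19) = 26, u(20) = 26, u(21) = 20, u(22) = 14, u(23) = 25, u(24) = 24, u(25) = 16, u(26) = 6, u(27) = 9, u(28) = 21, u(29) = 10.
Since (u(28), u(29)) = (u(0), u(1)) = (21, 10) (two consecutive terms determine the rest), the sequence is periodic with period 28.
The value 13 first appears (with n ≥ 2) at u(17).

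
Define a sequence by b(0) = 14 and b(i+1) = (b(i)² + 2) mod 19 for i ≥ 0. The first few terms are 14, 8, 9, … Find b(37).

6

b(0) = 14,  b(1) = 8,  b(2) = 9,  b(3) = 7,  b(4) = 13,  b(5) = 0,  b(6) = 2,  b(7) = 6,  b(8) = 0.
Since b(8) = b(5) = 0, the sequence is eventually periodic: after a pre-period of length 5 it cycles with period 3.
For i ≥ 5, b(i) depends only on (i - 5) mod 3. (37 - 5) mod 3 = 2, so b(37) = b(7) = 6.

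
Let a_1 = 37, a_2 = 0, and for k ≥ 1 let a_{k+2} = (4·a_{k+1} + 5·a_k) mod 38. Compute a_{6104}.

0

Computing terms: a_1 = 37; a_2 = 0; a_3 = 33; a_4 = 18; a_5 = 9; a_6 = 12; a_7 = 17; a_8 = 14; a_9 = 27; a_{10} = 26; a_{11} = 11; a_{12} = 22; a_{13} = 29; a_{14} = 36; a_{15} = 23; a_{16} = 6; a_{17} = 25; a_{18} = 16; a_{19} = 37; a_{20} = 0.
The sequence repeats with period 18.
So a_{6104} = a_{1 + ((6104-1) mod 18)} = a_2 = 0.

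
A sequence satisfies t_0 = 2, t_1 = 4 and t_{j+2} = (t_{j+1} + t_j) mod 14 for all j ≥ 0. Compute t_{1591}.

12

t_0 = 2; t_1 = 4; t_2 = 6; t_3 = 10; t_4 = 2; t_5 = 12; t_6 = 0; t_7 = 12; t_8 = 12; t_9 = 10; t_{10} = 8; t_{11} = 4; t_{12} = 12; t_{13} = 2; t_{14} = 0; t_{15} = 2; t_{16} = 2; t_{17} = 4.
Since (t_{16}, t_{17}) = (t_0, t_1) = (2, 4) (two consecutive terms determine the rest), the sequence is periodic with period 16.
So t_{1591} = t_{0 + ((1591-0) mod 16)} = t_7 = 12.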